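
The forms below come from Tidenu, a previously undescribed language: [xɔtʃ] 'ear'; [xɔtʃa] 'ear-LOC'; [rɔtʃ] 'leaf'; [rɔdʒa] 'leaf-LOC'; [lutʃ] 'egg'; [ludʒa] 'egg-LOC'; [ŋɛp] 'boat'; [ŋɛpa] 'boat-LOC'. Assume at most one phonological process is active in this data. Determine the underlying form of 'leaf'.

The root 'leaf' surfaces as [rɔtʃ] and [rɔdʒa], with a stem-final [tʃ] ~ [dʒ] alternation.
Compare 'ear', with invariant [tʃ] in [xɔtʃ] and [xɔtʃa]: an analysis with underlying /tʃ/ and a rule producing [dʒ] before the LOC suffix would wrongly predict alternation here too.
Therefore /dʒ/ is basic and [tʃ] is derived by word-final obstruent devoicing (voiced obstruents become voiceless word-finally).
The underlying form of 'leaf' is therefore /rɔdʒ/.

/rɔdʒ/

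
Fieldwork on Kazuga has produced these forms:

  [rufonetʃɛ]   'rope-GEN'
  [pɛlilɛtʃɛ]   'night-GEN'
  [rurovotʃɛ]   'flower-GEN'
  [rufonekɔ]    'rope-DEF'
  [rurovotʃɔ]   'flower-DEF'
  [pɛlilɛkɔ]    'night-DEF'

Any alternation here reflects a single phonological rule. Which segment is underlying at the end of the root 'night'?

'night' shows [tʃ] ~ [k] at the end of the stem ([pɛlilɛtʃɛ] vs [pɛlilɛkɔ]).
If /tʃ/ were underlying and a rule turned it into [k] before the DEF suffix, 'flower' would also alternate; but it has [tʃ] in both [rurovotʃɛ] and [rurovotʃɔ].
Therefore /k/ is basic and [tʃ] is derived by palatalization before a front vowel (/k/ becomes palato-alveolar [tʃ] before a front vowel).

/k/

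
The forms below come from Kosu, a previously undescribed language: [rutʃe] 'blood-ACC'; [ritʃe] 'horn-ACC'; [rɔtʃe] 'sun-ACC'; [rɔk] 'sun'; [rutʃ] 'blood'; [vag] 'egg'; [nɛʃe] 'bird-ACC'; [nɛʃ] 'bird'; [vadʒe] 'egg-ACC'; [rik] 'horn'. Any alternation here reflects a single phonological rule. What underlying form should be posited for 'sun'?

The stem for 'sun' ends in [k] in [rɔk] but [tʃ] in [rɔtʃe].
The stem 'blood' ([rutʃ], [rutʃe]) shows [tʃ] unchanged in both environments, so [tʃ] cannot be basic with [k] derived in isolation.
The underlying segment must be /k/; /k/ and /g/ become palato-alveolar [tʃ] and [dʒ] before a front vowel, yielding [tʃ] there.

/rɔk/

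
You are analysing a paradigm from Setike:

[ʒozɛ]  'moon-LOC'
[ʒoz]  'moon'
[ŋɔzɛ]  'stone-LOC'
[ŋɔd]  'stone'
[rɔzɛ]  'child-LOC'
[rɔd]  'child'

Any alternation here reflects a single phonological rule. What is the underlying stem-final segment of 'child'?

In [rɔzɛ] and [rɔd] the final segment of 'child' alternates: [z] ~ [d].
The stem 'moon' ([ʒozɛ], [ʒoz]) shows [z] unchanged in both environments, so [z] cannot be basic with [d] derived in isolation.
The alternation reflects intervocalic spirantization: voiced stops become fricatives between vowels. /d/ is underlying.

/d/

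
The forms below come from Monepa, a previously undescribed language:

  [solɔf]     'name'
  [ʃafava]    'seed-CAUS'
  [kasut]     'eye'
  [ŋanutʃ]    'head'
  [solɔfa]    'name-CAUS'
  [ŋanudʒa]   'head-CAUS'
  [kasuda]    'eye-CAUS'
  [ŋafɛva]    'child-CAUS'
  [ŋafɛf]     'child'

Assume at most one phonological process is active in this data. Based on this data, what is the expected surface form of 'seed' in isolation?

[ʃafaf]

'child' shows [v] ~ [f] at the end of the stem ([ŋafɛva] vs [ŋafɛf]).
But 'name' keeps [f] in both environments ([solɔfa], [solɔf]), so there is no rule changing /f/ to [v] before the CAUS suffix.
So /v/ is underlying, and a rule of word-final obstruent devoicing — voiced obstruents become voiceless word-finally — gives [f].
From [ʃafava] the stem 'seed' is /ʃafav/; word-finally this yields [ʃafaf].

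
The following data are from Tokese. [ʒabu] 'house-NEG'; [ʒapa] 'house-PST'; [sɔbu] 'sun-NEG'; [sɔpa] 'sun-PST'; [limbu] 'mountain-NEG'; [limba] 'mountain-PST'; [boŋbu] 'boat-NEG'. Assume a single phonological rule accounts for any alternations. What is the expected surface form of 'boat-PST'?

The PST morpheme has two allomorphs, [-ba] and [-pa].
The NEG suffix, which begins with [b], is invariant after every stem; so [b] is not altered by any rule here.
The PST suffix is therefore /-pa/ underlyingly, with post-nasal voicing: voiceless stops become voiced after a nasal.
After 'boat', which ends in a nasal, the suffix surfaces as [-ba], giving [boŋba].

[boŋba]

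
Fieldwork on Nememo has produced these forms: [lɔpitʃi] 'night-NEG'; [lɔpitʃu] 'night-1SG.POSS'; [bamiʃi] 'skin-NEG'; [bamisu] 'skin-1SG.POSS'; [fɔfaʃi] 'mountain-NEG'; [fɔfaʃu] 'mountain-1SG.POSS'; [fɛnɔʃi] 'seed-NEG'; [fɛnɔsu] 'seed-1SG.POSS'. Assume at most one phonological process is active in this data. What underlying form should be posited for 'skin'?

'skin' shows [ʃ] ~ [s] at the end of the stem ([bamiʃi] vs [bamisu]).
Compare 'mountain', with invariant [ʃ] in [fɔfaʃi] and [fɔfaʃu]: an analysis with underlying /ʃ/ and a rule producing [s] before the 1SG.POSS suffix would wrongly predict alternation here too.
The underlying segment must be /s/; /s/ becomes palato-alveolar [ʃ] before a front vowel, yielding [ʃ] there.
Hence 'skin' is /bamis/ underlyingly.

/bamis/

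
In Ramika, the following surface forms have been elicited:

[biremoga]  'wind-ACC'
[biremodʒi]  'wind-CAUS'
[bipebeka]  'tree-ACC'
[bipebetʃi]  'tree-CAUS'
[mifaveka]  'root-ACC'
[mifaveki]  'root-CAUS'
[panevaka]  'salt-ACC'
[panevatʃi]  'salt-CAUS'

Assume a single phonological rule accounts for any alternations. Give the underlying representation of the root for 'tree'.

/bipebetʃ/

The root 'tree' surfaces as [bipebeka] and [bipebetʃi], with a stem-final [k] ~ [tʃ] alternation.
But 'root' keeps [k] in both environments ([mifaveka], [mifaveki]), so there is no rule changing /k/ to [tʃ] before the CAUS suffix.
Therefore /tʃ/ is basic and [k] is derived by depalatalization (palato-alveolar /tʃ/ and /dʒ/ become [k] and [g] when no front vowel follows).
So 'tree' = /bipebetʃ/.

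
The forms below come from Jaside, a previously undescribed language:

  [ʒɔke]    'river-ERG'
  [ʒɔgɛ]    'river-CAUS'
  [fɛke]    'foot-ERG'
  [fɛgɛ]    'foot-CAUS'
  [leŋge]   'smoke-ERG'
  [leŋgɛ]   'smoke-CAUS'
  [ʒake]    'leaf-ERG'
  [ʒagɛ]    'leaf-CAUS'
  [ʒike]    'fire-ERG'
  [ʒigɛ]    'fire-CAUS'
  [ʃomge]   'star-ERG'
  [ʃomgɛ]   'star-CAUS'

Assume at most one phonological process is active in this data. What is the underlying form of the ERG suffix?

/-ke/

The ERG morpheme has two allomorphs, [-ge] and [-ke].
By contrast the CAUS suffix keeps its initial [g] throughout — that segment must be underlying.
So the underlying form is /-ke/, and voiceless stops become voiced after a nasal.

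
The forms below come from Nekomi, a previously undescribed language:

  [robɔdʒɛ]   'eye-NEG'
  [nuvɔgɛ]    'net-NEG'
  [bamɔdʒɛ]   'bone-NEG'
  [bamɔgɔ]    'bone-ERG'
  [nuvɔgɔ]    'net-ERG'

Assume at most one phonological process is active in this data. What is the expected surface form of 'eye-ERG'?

The stem for 'bone' ends in [dʒ] in [bamɔdʒɛ] but [g] in [bamɔgɔ].
If /g/ were underlying and a rule turned it into [dʒ] before the NEG suffix, 'net' would also alternate; but it has [g] in both [nuvɔgɛ] and [nuvɔgɔ].
The underlying segment must be /dʒ/; palato-alveolar /dʒ/ becomes [g] when no front vowel follows, yielding [g] there.
The one attested form of 'eye', [robɔdʒɛ], shows underlying /robɔdʒ/. Applying the same rule when no front vowel follows gives [robɔgɔ].

[robɔgɔ]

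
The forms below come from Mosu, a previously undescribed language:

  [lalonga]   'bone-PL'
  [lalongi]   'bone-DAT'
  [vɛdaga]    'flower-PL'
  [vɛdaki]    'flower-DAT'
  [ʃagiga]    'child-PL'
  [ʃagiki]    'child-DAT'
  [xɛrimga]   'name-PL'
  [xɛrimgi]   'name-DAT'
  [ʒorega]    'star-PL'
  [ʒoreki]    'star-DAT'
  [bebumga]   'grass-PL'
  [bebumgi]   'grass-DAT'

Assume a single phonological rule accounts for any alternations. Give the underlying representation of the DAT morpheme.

The DAT morpheme has two allomorphs, [-gi] and [-ki].
By contrast the PL suffix keeps its initial [g] throughout — that segment must be underlying.
So the underlying form is /-ki/, and voiceless stops become voiced after a nasal.

/-ki/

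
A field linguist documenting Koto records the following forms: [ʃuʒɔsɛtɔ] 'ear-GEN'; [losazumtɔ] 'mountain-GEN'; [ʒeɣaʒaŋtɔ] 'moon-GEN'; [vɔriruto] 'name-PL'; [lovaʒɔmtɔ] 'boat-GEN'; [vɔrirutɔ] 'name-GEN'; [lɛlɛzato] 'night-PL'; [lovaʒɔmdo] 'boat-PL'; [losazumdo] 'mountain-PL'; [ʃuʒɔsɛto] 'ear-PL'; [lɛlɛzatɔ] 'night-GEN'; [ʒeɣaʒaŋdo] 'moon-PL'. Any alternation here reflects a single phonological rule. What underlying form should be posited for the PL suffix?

The PL suffix surfaces as [-do] and [-to], depending on the final segment of the stem.
By contrast the GEN suffix keeps its initial [t] throughout — that segment must be underlying.
So the underlying form is /-do/, and voiced stops become voiceless after a vowel.

/-do/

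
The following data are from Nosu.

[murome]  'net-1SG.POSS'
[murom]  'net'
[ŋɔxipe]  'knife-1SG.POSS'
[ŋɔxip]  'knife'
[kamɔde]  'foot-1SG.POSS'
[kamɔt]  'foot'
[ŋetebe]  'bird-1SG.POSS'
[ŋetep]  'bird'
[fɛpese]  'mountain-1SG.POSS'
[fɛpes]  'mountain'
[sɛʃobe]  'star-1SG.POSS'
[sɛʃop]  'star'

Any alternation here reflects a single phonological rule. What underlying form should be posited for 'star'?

/sɛʃob/

In [sɛʃobe] and [sɛʃop] the final segment of 'star' alternates: [b] ~ [p].
If /p/ were underlying and a rule turned it into [b] before the 1SG.POSS suffix, 'knife' would also alternate; but it has [p] in both [ŋɔxipe] and [ŋɔxip].
Therefore /b/ is basic and [p] is derived by word-final obstruent devoicing (voiced obstruents become voiceless word-finally).
The underlying form of 'star' is therefore /sɛʃob/.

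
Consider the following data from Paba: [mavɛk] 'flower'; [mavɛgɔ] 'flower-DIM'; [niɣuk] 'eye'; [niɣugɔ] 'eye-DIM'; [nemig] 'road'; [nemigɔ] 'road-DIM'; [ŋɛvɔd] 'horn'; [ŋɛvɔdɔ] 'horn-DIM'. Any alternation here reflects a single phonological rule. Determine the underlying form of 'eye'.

/niɣuk/

'eye' shows [k] ~ [g] at the end of the stem ([niɣuk] vs [niɣugɔ]).
If /g/ were underlying and a rule turned it into [k] in isolation, 'road' would also alternate; but it has [g] in both [nemig] and [nemigɔ].
The underlying segment must be /k/; voiceless stops become voiced between vowels, yielding [g] there.
The underlying form of 'eye' is therefore /niɣuk/.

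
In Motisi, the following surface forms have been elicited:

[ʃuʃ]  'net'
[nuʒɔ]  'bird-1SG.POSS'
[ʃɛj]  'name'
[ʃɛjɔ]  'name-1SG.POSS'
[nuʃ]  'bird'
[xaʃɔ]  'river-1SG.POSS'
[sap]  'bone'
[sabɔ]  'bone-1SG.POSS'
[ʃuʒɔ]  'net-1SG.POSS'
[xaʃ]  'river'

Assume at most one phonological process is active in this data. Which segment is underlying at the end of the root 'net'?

The root 'net' surfaces as [ʃuʃ] and [ʃuʒɔ], with a stem-final [ʃ] ~ [ʒ] alternation.
The stem 'river' ([xaʃ], [xaʃɔ]) shows [ʃ] unchanged in both environments, so [ʃ] cannot be basic with [ʒ] derived before the 1SG.POSS suffix.
The alternation reflects word-final obstruent devoicing: voiced obstruents become voiceless word-finally. /ʒ/ is underlying.

/ʒ/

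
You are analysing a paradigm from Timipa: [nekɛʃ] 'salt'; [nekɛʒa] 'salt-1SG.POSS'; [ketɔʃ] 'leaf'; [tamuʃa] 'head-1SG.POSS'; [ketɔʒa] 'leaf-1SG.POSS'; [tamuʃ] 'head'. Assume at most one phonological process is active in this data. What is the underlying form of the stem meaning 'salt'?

The stem for 'salt' ends in [ʒ] in [nekɛʒa] but [ʃ] in [nekɛʃ].
But 'head' keeps [ʃ] in both environments ([tamuʃa], [tamuʃ]), so there is no rule changing /ʃ/ to [ʒ] before the 1SG.POSS suffix.
The alternation reflects word-final obstruent devoicing: voiced obstruents become voiceless word-finally. /ʒ/ is underlying.
So 'salt' = /nekɛʒ/.

/nekɛʒ/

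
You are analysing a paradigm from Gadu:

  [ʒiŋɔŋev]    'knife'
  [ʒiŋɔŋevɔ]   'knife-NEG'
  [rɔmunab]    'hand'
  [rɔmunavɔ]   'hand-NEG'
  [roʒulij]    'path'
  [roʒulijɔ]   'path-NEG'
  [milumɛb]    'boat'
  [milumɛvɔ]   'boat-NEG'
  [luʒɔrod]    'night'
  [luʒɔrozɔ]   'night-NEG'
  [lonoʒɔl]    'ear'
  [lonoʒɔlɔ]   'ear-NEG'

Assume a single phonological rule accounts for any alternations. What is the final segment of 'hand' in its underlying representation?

/b/

The stem for 'hand' ends in [b] in [rɔmunab] but [v] in [rɔmunavɔ].
If /v/ were underlying and a rule turned it into [b] in isolation, 'knife' would also alternate; but it has [v] in both [ʒiŋɔŋev] and [ʒiŋɔŋevɔ].
So /b/ is underlying, and a rule of intervocalic spirantization — voiced stops become fricatives between vowels — gives [v].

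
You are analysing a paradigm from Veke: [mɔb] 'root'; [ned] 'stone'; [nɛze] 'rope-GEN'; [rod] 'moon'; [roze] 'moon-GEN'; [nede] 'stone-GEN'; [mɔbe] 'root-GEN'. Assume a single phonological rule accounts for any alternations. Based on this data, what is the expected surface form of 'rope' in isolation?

[nɛd]

In [rod] and [roze] the final segment of 'moon' alternates: [d] ~ [z].
The stem 'stone' ([ned], [nede]) shows [d] unchanged in both environments, so [d] cannot be basic with [z] derived before the GEN suffix.
The underlying segment must be /z/; voiced fricatives become stops word-finally, yielding [d] there.
From [nɛze] the stem 'rope' is /nɛz/; word-finally this yields [nɛd].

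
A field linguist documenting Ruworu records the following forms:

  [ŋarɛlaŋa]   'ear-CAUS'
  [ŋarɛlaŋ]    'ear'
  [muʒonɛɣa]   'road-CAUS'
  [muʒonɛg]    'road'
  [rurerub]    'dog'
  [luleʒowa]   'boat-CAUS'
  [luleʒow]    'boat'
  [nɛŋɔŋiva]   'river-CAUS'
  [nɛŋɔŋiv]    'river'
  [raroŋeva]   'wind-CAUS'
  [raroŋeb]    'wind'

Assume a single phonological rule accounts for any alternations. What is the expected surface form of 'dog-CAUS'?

'wind' shows [v] ~ [b] at the end of the stem ([raroŋeva] vs [raroŋeb]).
If /v/ were underlying and a rule turned it into [b] in isolation, 'river' would also alternate; but it has [v] in both [nɛŋɔŋiva] and [nɛŋɔŋiv].
The underlying segment must be /b/; voiced stops become fricatives between vowels, yielding [v] there.
From [rurerub] the stem 'dog' is /rurerub/; between vowels this yields [rureruva].

[rureruva]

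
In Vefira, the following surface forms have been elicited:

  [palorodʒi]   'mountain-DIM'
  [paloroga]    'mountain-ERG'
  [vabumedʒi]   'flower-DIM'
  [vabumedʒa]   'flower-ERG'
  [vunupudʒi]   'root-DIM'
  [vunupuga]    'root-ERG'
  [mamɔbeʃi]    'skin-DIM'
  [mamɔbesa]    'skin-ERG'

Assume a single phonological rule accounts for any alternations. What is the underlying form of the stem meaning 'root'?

/vunupug/

In [vunupudʒi] and [vunupuga] the final segment of 'root' alternates: [dʒ] ~ [g].
The stem 'flower' ([vabumedʒi], [vabumedʒa]) shows [dʒ] unchanged in both environments, so [dʒ] cannot be basic with [g] derived before the ERG suffix.
The alternation reflects palatalization before a front vowel: /g/ and /s/ become palato-alveolar [dʒ] and [ʃ] before a front vowel. /g/ is underlying.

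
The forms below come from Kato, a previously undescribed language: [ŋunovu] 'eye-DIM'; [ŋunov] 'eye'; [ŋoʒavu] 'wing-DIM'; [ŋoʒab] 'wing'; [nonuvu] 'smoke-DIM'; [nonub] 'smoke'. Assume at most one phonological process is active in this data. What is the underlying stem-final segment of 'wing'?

In [ŋoʒavu] and [ŋoʒab] the final segment of 'wing' alternates: [v] ~ [b].
If /v/ were underlying and a rule turned it into [b] in isolation, 'eye' would also alternate; but it has [v] in both [ŋunovu] and [ŋunov].
The underlying segment must be /b/; voiced stops become fricatives between vowels, yielding [v] there.

/b/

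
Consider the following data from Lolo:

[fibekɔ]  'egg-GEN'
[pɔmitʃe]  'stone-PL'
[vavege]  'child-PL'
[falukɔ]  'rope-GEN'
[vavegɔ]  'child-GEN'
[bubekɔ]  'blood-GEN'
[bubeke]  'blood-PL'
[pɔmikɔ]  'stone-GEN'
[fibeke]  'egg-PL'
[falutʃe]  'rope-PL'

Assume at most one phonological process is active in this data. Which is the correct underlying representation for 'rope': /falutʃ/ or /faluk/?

In [falukɔ] and [falutʃe] the final segment of 'rope' alternates: [k] ~ [tʃ].
The stem 'blood' ([bubekɔ], [bubeke]) shows [k] unchanged in both environments, so [k] cannot be basic with [tʃ] derived before the PL suffix.
The alternation reflects depalatalization: palato-alveolar /tʃ/ becomes [k] when no front vowel follows. /tʃ/ is underlying.

/falutʃ/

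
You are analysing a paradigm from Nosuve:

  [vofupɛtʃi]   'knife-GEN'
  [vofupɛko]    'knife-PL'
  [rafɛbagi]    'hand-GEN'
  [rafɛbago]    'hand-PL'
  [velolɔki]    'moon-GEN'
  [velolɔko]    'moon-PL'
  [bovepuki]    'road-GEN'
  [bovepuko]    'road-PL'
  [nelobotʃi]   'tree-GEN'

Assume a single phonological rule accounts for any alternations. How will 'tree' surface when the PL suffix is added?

The stem for 'knife' ends in [tʃ] in [vofupɛtʃi] but [k] in [vofupɛko].
Compare 'moon', with invariant [k] in [velolɔki] and [velolɔko]: an analysis with underlying /k/ and a rule producing [tʃ] before the GEN suffix would wrongly predict alternation here too.
The alternation reflects depalatalization: palato-alveolar /tʃ/ becomes [k] when no front vowel follows. /tʃ/ is underlying.
From [nelobotʃi] the stem 'tree' is /nelobotʃ/; when no front vowel follows this yields [neloboko].

[neloboko]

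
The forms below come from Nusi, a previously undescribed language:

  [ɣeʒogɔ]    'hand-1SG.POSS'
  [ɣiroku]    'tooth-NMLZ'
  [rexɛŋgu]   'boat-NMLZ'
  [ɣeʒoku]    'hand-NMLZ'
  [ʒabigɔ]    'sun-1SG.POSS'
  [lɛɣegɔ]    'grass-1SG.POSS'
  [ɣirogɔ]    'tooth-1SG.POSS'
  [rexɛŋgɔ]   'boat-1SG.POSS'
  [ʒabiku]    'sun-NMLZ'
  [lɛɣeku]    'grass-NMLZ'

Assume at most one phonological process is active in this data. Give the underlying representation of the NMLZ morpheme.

/-ku/

The NMLZ morpheme has two allomorphs, [-gu] and [-ku].
The 1SG.POSS suffix, which begins with [g], is invariant after every stem; so [g] is not altered by any rule here.
So the underlying form is /-ku/, and voiceless stops become voiced after a nasal.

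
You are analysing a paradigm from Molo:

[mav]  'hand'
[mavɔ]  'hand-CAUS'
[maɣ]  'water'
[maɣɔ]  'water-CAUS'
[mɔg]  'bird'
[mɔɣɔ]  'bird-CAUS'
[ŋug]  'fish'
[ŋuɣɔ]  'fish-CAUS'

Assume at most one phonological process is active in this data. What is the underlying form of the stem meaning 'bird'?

The stem for 'bird' ends in [g] in [mɔg] but [ɣ] in [mɔɣɔ].
Compare 'water', with invariant [ɣ] in [maɣ] and [maɣɔ]: an analysis with underlying /ɣ/ and a rule producing [g] in isolation would wrongly predict alternation here too.
So /g/ is underlying, and a rule of intervocalic spirantization — voiced stops become fricatives between vowels — gives [ɣ].
The underlying form of 'bird' is therefore /mɔg/.

/mɔg/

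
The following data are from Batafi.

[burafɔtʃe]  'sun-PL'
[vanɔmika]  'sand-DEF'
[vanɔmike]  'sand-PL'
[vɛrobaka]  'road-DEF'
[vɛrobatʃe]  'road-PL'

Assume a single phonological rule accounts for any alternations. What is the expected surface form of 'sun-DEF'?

The root 'road' surfaces as [vɛrobaka] and [vɛrobatʃe], with a stem-final [k] ~ [tʃ] alternation.
But 'sand' keeps [k] in both environments ([vanɔmika], [vanɔmike]), so there is no rule changing /k/ to [tʃ] before the PL suffix.
Therefore /tʃ/ is basic and [k] is derived by depalatalization (palato-alveolar /tʃ/ becomes [k] when no front vowel follows).
From [burafɔtʃe] the stem 'sun' is /burafɔtʃ/; when no front vowel follows this yields [burafɔka].

[burafɔka]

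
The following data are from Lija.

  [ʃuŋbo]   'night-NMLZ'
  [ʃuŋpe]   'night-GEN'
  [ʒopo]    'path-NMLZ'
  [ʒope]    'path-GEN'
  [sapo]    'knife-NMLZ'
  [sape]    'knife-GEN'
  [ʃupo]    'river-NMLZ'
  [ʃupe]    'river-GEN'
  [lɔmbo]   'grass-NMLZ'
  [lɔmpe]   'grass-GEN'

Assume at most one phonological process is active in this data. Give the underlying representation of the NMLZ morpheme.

The NMLZ morpheme has two allomorphs, [-bo] and [-po].
By contrast the GEN suffix keeps its initial [p] throughout — that segment must be underlying.
So the underlying form is /-bo/, and voiced stops become voiceless after a vowel.

/-bo/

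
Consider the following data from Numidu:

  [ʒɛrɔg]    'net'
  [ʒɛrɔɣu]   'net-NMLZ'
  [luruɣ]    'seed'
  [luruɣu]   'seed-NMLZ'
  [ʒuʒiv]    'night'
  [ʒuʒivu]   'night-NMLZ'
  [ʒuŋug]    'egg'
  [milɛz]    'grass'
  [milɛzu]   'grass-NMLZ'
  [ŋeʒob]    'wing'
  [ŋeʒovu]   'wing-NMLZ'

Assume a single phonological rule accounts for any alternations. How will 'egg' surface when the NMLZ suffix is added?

[ʒuŋuɣu]

In [ʒɛrɔg] and [ʒɛrɔɣu] the final segment of 'net' alternates: [g] ~ [ɣ].
Compare 'seed', with invariant [ɣ] in [luruɣ] and [luruɣu]: an analysis with underlying /ɣ/ and a rule producing [g] in isolation would wrongly predict alternation here too.
Therefore /g/ is basic and [ɣ] is derived by intervocalic spirantization (voiced stops become fricatives between vowels).
The one attested form of 'egg', [ʒuŋug], shows underlying /ʒuŋug/. Applying the same rule between vowels gives [ʒuŋuɣu].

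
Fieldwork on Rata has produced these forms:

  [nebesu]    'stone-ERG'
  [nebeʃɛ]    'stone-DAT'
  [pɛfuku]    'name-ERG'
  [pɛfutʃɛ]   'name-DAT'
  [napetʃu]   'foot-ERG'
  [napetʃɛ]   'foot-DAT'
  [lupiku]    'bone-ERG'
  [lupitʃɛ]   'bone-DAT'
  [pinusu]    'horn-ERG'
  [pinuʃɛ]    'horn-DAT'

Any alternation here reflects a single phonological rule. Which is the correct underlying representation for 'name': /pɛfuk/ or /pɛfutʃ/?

The root 'name' surfaces as [pɛfuku] and [pɛfutʃɛ], with a stem-final [k] ~ [tʃ] alternation.
But 'foot' keeps [tʃ] in both environments ([napetʃu], [napetʃɛ]), so there is no rule changing /tʃ/ to [k] before the ERG suffix.
Therefore /k/ is basic and [tʃ] is derived by palatalization before a front vowel (/k/ and /s/ become palato-alveolar [tʃ] and [ʃ] before a front vowel).

/pɛfuk/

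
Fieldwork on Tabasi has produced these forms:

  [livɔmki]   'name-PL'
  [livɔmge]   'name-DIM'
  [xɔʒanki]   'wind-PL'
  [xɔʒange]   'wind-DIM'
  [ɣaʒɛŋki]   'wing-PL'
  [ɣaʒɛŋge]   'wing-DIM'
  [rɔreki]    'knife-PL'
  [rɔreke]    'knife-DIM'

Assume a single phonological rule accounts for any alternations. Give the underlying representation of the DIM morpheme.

/-ge/

The DIM suffix surfaces as [-ge] and [-ke], depending on the final segment of the stem.
By contrast the PL suffix keeps its initial [k] throughout — that segment must be underlying.
The DIM suffix is therefore /-ge/ underlyingly, with post-vocalic devoicing: voiced stops become voiceless after a vowel.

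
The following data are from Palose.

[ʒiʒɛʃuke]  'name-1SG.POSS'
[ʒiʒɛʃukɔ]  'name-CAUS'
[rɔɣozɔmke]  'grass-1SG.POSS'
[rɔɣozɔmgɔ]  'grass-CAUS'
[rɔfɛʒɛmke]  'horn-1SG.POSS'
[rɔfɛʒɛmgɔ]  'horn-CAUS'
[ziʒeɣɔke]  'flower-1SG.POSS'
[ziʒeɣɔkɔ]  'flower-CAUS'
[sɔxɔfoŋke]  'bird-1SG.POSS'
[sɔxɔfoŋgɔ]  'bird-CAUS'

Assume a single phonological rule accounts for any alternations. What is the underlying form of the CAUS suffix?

The CAUS suffix surfaces as [-gɔ] and [-kɔ], depending on the final segment of the stem.
By contrast the 1SG.POSS suffix keeps its initial [k] throughout — that segment must be underlying.
So the underlying form is /-gɔ/, and voiced stops become voiceless after a vowel.

/-gɔ/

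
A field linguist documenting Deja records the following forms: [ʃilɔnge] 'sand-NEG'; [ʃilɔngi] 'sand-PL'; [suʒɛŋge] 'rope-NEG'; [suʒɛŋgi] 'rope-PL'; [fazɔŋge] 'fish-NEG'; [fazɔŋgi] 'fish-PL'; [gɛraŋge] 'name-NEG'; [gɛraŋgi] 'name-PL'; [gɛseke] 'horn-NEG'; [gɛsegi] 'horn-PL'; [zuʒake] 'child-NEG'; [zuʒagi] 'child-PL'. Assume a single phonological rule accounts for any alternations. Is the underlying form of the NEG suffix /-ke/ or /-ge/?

/-ke/

The NEG suffix surfaces as [-ge] and [-ke], depending on the final segment of the stem.
The PL suffix, which begins with [g], is invariant after every stem; so [g] is not altered by any rule here.
So the underlying form is /-ke/, and voiceless stops become voiced after a nasal.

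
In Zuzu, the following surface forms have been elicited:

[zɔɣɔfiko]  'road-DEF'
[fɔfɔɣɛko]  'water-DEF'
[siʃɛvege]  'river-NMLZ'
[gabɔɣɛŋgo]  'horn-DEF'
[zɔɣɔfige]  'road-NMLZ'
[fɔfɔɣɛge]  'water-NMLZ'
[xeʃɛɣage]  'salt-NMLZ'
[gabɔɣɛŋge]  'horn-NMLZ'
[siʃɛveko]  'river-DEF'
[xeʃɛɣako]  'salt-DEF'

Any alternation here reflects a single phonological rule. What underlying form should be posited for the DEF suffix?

The DEF suffix surfaces as [-go] and [-ko], depending on the final segment of the stem.
By contrast the NMLZ suffix keeps its initial [g] throughout — that segment must be underlying.
So the underlying form is /-ko/, and voiceless stops become voiced after a nasal.

/-ko/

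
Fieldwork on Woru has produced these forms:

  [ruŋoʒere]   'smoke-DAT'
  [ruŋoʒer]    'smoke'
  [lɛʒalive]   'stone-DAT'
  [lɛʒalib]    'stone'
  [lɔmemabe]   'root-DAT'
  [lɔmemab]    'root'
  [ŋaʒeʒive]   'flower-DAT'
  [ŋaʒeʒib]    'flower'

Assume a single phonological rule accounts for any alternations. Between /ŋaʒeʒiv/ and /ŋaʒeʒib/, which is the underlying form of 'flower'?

The stem for 'flower' ends in [v] in [ŋaʒeʒive] but [b] in [ŋaʒeʒib].
Compare 'root', with invariant [b] in [lɔmemabe] and [lɔmemab]: an analysis with underlying /b/ and a rule producing [v] before the DAT suffix would wrongly predict alternation here too.
So /v/ is underlying, and a rule of word-final hardening — voiced fricatives become stops word-finally — gives [b].

/ŋaʒeʒiv/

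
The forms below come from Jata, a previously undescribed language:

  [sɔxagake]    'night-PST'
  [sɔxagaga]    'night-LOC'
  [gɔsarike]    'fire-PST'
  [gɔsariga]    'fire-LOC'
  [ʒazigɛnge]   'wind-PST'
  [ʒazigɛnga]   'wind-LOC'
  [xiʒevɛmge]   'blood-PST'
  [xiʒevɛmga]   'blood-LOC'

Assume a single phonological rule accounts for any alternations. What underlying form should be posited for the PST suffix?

The PST suffix surfaces as [-ge] and [-ke], depending on the final segment of the stem.
By contrast the LOC suffix keeps its initial [g] throughout — that segment must be underlying.
So the underlying form is /-ke/, and voiceless stops become voiced after a nasal.

/-ke/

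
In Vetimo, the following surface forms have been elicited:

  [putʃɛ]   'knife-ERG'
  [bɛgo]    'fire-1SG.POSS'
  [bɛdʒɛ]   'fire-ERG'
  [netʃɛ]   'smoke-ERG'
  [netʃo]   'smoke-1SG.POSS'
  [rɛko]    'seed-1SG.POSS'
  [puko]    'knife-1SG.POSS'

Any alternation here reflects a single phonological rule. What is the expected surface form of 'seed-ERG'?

The stem for 'knife' ends in [k] in [puko] but [tʃ] in [putʃɛ].
The stem 'smoke' ([netʃo], [netʃɛ]) shows [tʃ] unchanged in both environments, so [tʃ] cannot be basic with [k] derived before the 1SG.POSS suffix.
So /k/ is underlying, and a rule of palatalization before a front vowel — /k/ and /g/ become palato-alveolar [tʃ] and [dʒ] before a front vowel — gives [tʃ].
The one attested form of 'seed', [rɛko], shows underlying /rɛk/. Applying the same rule before a front vowel gives [rɛtʃɛ].

[rɛtʃɛ]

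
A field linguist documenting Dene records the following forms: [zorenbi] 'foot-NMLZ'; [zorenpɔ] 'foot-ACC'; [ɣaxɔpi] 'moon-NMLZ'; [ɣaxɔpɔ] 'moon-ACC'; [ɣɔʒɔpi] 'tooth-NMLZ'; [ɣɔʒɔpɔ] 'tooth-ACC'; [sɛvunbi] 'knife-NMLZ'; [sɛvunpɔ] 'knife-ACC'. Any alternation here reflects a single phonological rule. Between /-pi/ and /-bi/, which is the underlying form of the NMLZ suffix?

The NMLZ suffix surfaces as [-bi] and [-pi], depending on the final segment of the stem.
By contrast the ACC suffix keeps its initial [p] throughout — that segment must be underlying.
The NMLZ suffix is therefore /-bi/ underlyingly, with post-vocalic devoicing: voiced stops become voiceless after a vowel.

/-bi/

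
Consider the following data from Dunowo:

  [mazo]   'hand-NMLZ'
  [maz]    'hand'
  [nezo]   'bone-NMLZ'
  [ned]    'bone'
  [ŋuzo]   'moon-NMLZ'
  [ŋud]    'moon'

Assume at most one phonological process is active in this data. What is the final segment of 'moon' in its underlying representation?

/d/

'moon' shows [z] ~ [d] at the end of the stem ([ŋuzo] vs [ŋud]).
But 'hand' keeps [z] in both environments ([mazo], [maz]), so there is no rule changing /z/ to [d] in isolation.
So /d/ is underlying, and a rule of intervocalic spirantization — voiced stops become fricatives between vowels — gives [z].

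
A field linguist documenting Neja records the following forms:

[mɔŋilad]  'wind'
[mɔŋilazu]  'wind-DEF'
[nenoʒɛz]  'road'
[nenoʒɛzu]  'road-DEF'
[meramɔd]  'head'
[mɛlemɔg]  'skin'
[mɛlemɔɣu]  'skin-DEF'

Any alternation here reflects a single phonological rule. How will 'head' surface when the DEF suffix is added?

[meramɔzu]

The root 'wind' surfaces as [mɔŋilad] and [mɔŋilazu], with a stem-final [d] ~ [z] alternation.
If /z/ were underlying and a rule turned it into [d] in isolation, 'road' would also alternate; but it has [z] in both [nenoʒɛz] and [nenoʒɛzu].
Therefore /d/ is basic and [z] is derived by intervocalic spirantization (voiced stops become fricatives between vowels).
The one attested form of 'head', [meramɔd], shows underlying /meramɔd/. Applying the same rule between vowels gives [meramɔzu].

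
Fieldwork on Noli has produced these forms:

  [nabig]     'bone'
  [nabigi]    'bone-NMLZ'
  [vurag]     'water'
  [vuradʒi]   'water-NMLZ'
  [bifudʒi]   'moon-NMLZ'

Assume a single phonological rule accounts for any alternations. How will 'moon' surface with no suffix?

In [vurag] and [vuradʒi] the final segment of 'water' alternates: [g] ~ [dʒ].
The stem 'bone' ([nabig], [nabigi]) shows [g] unchanged in both environments, so [g] cannot be basic with [dʒ] derived before the NMLZ suffix.
Therefore /dʒ/ is basic and [g] is derived by depalatalization (palato-alveolar /dʒ/ becomes [g] when no front vowel follows).
The one attested form of 'moon', [bifudʒi], shows underlying /bifudʒ/. Applying the same rule when no front vowel follows gives [bifug].

[bifug]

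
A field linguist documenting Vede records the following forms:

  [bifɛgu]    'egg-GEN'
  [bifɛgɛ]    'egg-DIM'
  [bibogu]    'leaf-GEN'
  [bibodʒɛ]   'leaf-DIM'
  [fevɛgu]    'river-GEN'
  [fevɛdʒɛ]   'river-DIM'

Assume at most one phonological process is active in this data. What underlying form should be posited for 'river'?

/fevɛdʒ/

The stem for 'river' ends in [g] in [fevɛgu] but [dʒ] in [fevɛdʒɛ].
The stem 'egg' ([bifɛgu], [bifɛgɛ]) shows [g] unchanged in both environments, so [g] cannot be basic with [dʒ] derived before the DIM suffix.
The alternation reflects depalatalization: palato-alveolar /dʒ/ becomes [g] when no front vowel follows. /dʒ/ is underlying.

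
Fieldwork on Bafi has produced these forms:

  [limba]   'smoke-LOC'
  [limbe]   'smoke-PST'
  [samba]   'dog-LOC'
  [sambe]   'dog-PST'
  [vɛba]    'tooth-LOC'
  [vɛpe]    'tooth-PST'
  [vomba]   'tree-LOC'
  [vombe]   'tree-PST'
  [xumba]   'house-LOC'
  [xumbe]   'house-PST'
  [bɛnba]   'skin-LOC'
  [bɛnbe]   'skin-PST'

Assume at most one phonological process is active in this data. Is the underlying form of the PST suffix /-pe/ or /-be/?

/-pe/

The PST suffix surfaces as [-be] and [-pe], depending on the final segment of the stem.
By contrast the LOC suffix keeps its initial [b] throughout — that segment must be underlying.
The PST suffix is therefore /-pe/ underlyingly, with post-nasal voicing: voiceless stops become voiced after a nasal.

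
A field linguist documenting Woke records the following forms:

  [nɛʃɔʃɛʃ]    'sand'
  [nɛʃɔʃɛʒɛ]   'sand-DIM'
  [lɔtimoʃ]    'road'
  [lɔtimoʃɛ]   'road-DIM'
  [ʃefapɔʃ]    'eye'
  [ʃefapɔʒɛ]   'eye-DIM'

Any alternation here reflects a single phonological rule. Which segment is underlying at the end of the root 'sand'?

In [nɛʃɔʃɛʃ] and [nɛʃɔʃɛʒɛ] the final segment of 'sand' alternates: [ʃ] ~ [ʒ].
Compare 'road', with invariant [ʃ] in [lɔtimoʃ] and [lɔtimoʃɛ]: an analysis with underlying /ʃ/ and a rule producing [ʒ] before the DIM suffix would wrongly predict alternation here too.
The underlying segment must be /ʒ/; voiced obstruents become voiceless word-finally, yielding [ʃ] there.

/ʒ/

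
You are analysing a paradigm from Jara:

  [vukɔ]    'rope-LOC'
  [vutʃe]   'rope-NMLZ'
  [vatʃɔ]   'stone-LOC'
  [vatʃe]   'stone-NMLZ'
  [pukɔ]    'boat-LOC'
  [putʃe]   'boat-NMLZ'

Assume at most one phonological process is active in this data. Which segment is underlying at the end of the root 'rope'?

The stem for 'rope' ends in [k] in [vukɔ] but [tʃ] in [vutʃe].
If /tʃ/ were underlying and a rule turned it into [k] before the LOC suffix, 'stone' would also alternate; but it has [tʃ] in both [vatʃɔ] and [vatʃe].
The alternation reflects palatalization before a front vowel: /k/ becomes palato-alveolar [tʃ] before a front vowel. /k/ is underlying.

/k/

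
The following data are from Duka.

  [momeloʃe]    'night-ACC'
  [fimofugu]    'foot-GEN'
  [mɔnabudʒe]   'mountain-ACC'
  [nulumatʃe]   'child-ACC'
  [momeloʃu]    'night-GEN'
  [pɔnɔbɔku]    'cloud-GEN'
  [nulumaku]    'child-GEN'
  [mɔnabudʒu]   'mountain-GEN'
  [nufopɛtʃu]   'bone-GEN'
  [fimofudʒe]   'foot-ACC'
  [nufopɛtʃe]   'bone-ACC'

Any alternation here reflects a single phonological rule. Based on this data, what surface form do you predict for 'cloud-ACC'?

The stem for 'child' ends in [k] in [nulumaku] but [tʃ] in [nulumatʃe].
Compare 'bone', with invariant [tʃ] in [nufopɛtʃu] and [nufopɛtʃe]: an analysis with underlying /tʃ/ and a rule producing [k] before the GEN suffix would wrongly predict alternation here too.
The alternation reflects palatalization before a front vowel: /k/ and /g/ become palato-alveolar [tʃ] and [dʒ] before a front vowel. /k/ is underlying.
From [pɔnɔbɔku] the stem 'cloud' is /pɔnɔbɔk/; before a front vowel this yields [pɔnɔbɔtʃe].

[pɔnɔbɔtʃe]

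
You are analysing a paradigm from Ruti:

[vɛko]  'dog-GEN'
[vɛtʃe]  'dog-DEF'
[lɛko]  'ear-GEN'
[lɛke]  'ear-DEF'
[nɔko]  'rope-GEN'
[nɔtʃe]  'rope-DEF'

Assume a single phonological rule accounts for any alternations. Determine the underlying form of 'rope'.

'rope' shows [k] ~ [tʃ] at the end of the stem ([nɔko] vs [nɔtʃe]).
Compare 'ear', with invariant [k] in [lɛko] and [lɛke]: an analysis with underlying /k/ and a rule producing [tʃ] before the DEF suffix would wrongly predict alternation here too.
Therefore /tʃ/ is basic and [k] is derived by depalatalization (palato-alveolar /tʃ/ becomes [k] when no front vowel follows).
Hence 'rope' is /nɔtʃ/ underlyingly.

/nɔtʃ/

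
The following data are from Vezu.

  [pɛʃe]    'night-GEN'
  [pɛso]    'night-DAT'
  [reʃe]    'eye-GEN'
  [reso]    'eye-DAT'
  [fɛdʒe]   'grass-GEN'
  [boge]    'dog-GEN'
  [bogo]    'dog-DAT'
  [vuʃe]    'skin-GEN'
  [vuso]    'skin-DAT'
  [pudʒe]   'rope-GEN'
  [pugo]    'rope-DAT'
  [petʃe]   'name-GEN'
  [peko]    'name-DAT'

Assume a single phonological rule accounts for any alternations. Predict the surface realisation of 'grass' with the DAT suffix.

The root 'rope' surfaces as [pudʒe] and [pugo], with a stem-final [dʒ] ~ [g] alternation.
Compare 'dog', with invariant [g] in [boge] and [bogo]: an analysis with underlying /g/ and a rule producing [dʒ] before the GEN suffix would wrongly predict alternation here too.
The alternation reflects depalatalization: palato-alveolar /tʃ/, /dʒ/ and /ʃ/ become [k], [g] and [s] when no front vowel follows. /dʒ/ is underlying.
The one attested form of 'grass', [fɛdʒe], shows underlying /fɛdʒ/. Applying the same rule when no front vowel follows gives [fɛgo].

[fɛgo]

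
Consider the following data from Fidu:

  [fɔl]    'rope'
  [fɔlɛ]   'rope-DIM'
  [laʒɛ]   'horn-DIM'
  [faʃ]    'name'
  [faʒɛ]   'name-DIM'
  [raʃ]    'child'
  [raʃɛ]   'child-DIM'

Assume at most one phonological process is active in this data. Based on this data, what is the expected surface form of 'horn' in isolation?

[laʃ]

In [faʃ] and [faʒɛ] the final segment of 'name' alternates: [ʃ] ~ [ʒ].
The stem 'child' ([raʃ], [raʃɛ]) shows [ʃ] unchanged in both environments, so [ʃ] cannot be basic with [ʒ] derived before the DIM suffix.
The alternation reflects word-final obstruent devoicing: voiced obstruents become voiceless word-finally. /ʒ/ is underlying.
From [laʒɛ] the stem 'horn' is /laʒ/; word-finally this yields [laʃ].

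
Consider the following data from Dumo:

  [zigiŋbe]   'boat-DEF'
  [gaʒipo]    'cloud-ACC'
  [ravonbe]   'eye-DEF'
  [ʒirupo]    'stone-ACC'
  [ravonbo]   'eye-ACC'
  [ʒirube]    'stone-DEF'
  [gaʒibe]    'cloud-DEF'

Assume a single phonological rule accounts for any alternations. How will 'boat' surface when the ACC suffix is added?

The ACC morpheme has two allomorphs, [-bo] and [-po].
By contrast the DEF suffix keeps its initial [b] throughout — that segment must be underlying.
The ACC suffix is therefore /-po/ underlyingly, with post-nasal voicing: voiceless stops become voiced after a nasal.
After 'boat', which ends in a nasal, the suffix surfaces as [-bo], giving [zigiŋbo].

[zigiŋbo]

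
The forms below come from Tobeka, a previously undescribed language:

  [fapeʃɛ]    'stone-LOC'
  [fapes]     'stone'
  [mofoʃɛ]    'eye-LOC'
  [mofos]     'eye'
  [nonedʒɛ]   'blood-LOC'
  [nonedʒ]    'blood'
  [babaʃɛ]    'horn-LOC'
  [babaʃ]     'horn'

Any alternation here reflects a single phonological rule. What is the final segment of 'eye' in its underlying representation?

/s/

In [mofoʃɛ] and [mofos] the final segment of 'eye' alternates: [ʃ] ~ [s].
The stem 'horn' ([babaʃɛ], [babaʃ]) shows [ʃ] unchanged in both environments, so [ʃ] cannot be basic with [s] derived in isolation.
The underlying segment must be /s/; /s/ becomes palato-alveolar [ʃ] before a front vowel, yielding [ʃ] there.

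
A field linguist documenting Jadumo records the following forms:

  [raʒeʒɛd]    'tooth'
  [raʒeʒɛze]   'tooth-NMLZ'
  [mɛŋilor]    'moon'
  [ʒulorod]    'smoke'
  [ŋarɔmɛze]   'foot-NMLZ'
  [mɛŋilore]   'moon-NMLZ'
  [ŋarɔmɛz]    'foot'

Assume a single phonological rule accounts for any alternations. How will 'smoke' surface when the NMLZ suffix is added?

'tooth' shows [z] ~ [d] at the end of the stem ([raʒeʒɛze] vs [raʒeʒɛd]).
But 'foot' keeps [z] in both environments ([ŋarɔmɛze], [ŋarɔmɛz]), so there is no rule changing /z/ to [d] in isolation.
Therefore /d/ is basic and [z] is derived by intervocalic spirantization (voiced stops become fricatives between vowels).
The one attested form of 'smoke', [ʒulorod], shows underlying /ʒulorod/. Applying the same rule between vowels gives [ʒuloroze].

[ʒuloroze]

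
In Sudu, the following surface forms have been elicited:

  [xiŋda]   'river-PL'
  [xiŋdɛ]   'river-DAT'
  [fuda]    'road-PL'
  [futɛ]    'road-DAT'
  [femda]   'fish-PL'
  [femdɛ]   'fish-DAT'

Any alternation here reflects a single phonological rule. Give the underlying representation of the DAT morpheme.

The DAT morpheme has two allomorphs, [-dɛ] and [-tɛ].
The PL suffix, which begins with [d], is invariant after every stem; so [d] is not altered by any rule here.
The DAT suffix is therefore /-tɛ/ underlyingly, with post-nasal voicing: voiceless stops become voiced after a nasal.

/-tɛ/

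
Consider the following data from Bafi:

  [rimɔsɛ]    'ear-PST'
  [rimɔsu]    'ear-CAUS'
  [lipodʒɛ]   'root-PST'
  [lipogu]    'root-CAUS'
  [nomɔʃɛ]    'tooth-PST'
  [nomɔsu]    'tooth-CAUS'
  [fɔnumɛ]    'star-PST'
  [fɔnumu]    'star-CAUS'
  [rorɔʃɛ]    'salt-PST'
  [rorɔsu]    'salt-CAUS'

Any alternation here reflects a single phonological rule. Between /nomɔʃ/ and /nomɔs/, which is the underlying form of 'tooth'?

The root 'tooth' surfaces as [nomɔʃɛ] and [nomɔsu], with a stem-final [ʃ] ~ [s] alternation.
If /s/ were underlying and a rule turned it into [ʃ] before the PST suffix, 'ear' would also alternate; but it has [s] in both [rimɔsɛ] and [rimɔsu].
The alternation reflects depalatalization: palato-alveolar /dʒ/ and /ʃ/ become [g] and [s] when no front vowel follows. /ʃ/ is underlying.

/nomɔʃ/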